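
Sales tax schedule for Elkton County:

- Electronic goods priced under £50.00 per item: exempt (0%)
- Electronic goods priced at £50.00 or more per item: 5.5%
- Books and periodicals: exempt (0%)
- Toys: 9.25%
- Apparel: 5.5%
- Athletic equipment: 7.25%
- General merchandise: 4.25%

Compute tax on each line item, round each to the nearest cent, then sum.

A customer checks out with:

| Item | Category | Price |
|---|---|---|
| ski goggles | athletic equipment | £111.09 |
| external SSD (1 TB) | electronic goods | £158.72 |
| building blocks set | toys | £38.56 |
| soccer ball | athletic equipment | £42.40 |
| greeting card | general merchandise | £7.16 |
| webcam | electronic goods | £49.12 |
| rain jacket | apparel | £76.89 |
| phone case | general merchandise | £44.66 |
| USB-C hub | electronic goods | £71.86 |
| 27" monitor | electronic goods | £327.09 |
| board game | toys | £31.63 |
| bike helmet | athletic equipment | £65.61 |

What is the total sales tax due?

Ski goggles £111.09: athletic equipment → 7.25% → £8.05
External SSD (1 TB) £158.72: electronic goods, £50.00 or more → 5.5% → £8.73
Building blocks set £38.56: toys → 9.25% → £3.57
Soccer ball £42.40: athletic equipment → 7.25% → £3.07
Greeting card £7.16: general merchandise → 4.25% → £0.30
Webcam £49.12: electronic goods, under £50.00 → 0% → £0.00
Rain jacket £76.89: apparel → 5.5% → £4.23
Phone case £44.66: general merchandise → 4.25% → £1.90
USB-C hub £71.86: electronic goods, £50.00 or more → 5.5% → £3.95
27" monitor £327.09: electronic goods, £50.00 or more → 5.5% → £17.99
Board game £31.63: toys → 9.25% → £2.93
Bike helmet £65.61: athletic equipment → 7.25% → £4.76
Total tax = £8.05 + £8.73 + £3.57 + £3.07 + £0.30 + £4.23 + £1.90 + £3.95 + £17.99 + £2.93 + £4.76 = £59.48

£59.48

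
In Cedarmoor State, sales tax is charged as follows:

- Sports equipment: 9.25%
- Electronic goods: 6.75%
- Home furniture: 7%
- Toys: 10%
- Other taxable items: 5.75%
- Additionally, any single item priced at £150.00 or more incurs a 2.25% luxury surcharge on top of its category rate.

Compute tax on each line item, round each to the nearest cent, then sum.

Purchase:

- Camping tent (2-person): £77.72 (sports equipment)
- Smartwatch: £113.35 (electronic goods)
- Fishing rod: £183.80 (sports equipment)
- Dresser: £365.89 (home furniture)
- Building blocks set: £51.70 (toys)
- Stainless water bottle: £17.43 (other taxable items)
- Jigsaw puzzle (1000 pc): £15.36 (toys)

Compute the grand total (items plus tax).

£902.78

Camping tent (2-person) £77.72: sports equipment → 9.25% → £7.19
Smartwatch £113.35: electronic goods → 6.75% → £7.65
Fishing rod £183.80: sports equipment → 9.25% + 2.25% surcharge = 11.5% → £21.14
Dresser £365.89: home furniture → 7% + 2.25% surcharge = 9.25% → £33.84
Building blocks set £51.70: toys → 10% → £5.17
Stainless water bottle £17.43: other taxable items → 5.75% → £1.00
Jigsaw puzzle (1000 pc) £15.36: toys → 10% → £1.54
Subtotal = £825.25; tax = £77.53; total due = £902.78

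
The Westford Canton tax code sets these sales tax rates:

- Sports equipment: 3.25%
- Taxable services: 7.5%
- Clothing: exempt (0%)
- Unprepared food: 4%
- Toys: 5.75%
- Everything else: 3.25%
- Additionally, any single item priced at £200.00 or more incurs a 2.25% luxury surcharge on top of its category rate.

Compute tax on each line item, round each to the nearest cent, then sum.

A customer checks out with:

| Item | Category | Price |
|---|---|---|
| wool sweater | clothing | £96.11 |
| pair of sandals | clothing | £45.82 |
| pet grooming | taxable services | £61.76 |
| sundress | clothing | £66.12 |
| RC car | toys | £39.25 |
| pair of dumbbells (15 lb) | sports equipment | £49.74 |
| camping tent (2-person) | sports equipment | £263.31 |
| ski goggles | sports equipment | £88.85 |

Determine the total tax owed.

£25.88

Wool sweater £96.11: clothing → 0% → £0.00
Pair of sandals £45.82: clothing → 0% → £0.00
Pet grooming £61.76: taxable services → 7.5% → £4.63
Sundress £66.12: clothing → 0% → £0.00
RC car £39.25: toys → 5.75% → £2.26
Pair of dumbbells (15 lb) £49.74: sports equipment → 3.25% → £1.62
Camping tent (2-person) £263.31: sports equipment → 3.25% + 2.25% surcharge = 5.5% → £14.48
Ski goggles £88.85: sports equipment → 3.25% → £2.89
Total tax = £4.63 + £2.26 + £1.62 + £14.48 + £2.89 = £25.88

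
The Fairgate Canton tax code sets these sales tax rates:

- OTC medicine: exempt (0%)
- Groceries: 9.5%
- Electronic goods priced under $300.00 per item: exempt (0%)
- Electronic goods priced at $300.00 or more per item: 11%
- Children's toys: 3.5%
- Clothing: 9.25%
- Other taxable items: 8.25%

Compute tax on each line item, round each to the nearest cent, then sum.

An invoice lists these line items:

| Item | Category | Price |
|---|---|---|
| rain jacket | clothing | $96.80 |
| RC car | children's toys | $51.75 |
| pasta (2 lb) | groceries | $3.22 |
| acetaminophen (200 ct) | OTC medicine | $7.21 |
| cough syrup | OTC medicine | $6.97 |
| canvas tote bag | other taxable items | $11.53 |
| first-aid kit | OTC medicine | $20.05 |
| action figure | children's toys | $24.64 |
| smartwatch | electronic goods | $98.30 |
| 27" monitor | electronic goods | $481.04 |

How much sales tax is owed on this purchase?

$65.79

Rain jacket $96.80: clothing → 9.25% → $8.95
RC car $51.75: children's toys → 3.5% → $1.81
Pasta (2 lb) $3.22: groceries → 9.5% → $0.31
Acetaminophen (200 ct) $7.21: OTC medicine → 0% → $0.00
Cough syrup $6.97: OTC medicine → 0% → $0.00
Canvas tote bag $11.53: other taxable items → 8.25% → $0.95
First-aid kit $20.05: OTC medicine → 0% → $0.00
Action figure $24.64: children's toys → 3.5% → $0.86
Smartwatch $98.30: electronic goods, under $300.00 → 0% → $0.00
27" monitor $481.04: electronic goods, $300.00 or more → 11% → $52.91
Total tax = $8.95 + $1.81 + $0.31 + $0.95 + $0.86 + $52.91 = $65.79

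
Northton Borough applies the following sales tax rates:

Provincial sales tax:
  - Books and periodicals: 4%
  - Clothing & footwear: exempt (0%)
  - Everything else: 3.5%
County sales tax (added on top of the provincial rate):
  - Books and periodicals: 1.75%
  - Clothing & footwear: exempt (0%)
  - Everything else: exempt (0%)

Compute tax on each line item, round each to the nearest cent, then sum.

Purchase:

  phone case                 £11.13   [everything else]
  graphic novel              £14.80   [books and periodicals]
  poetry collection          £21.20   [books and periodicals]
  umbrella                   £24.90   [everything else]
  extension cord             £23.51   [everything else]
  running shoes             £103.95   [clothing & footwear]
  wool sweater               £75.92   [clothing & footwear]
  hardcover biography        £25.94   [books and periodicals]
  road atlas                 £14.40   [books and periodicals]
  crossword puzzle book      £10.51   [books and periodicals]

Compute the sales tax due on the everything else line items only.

Phone case £11.13: everything else → 3.5% + 0% county = 3.5% → £0.39
Umbrella £24.90: everything else → 3.5% + 0% county = 3.5% → £0.87
Extension cord £23.51: everything else → 3.5% + 0% county = 3.5% → £0.82
Tax on everything else = £0.39 + £0.87 + £0.82 = £2.08

£2.08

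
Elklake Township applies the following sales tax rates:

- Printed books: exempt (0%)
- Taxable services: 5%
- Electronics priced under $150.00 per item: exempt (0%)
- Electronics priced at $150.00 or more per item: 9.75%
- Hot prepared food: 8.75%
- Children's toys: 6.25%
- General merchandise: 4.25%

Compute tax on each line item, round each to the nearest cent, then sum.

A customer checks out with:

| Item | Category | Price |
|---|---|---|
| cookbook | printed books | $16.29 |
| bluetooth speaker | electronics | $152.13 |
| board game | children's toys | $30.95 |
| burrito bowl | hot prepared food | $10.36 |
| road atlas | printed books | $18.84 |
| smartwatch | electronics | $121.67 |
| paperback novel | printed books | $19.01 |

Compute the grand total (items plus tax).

$386.92

Cookbook $16.29: printed books → 0% → $0.00
Bluetooth speaker $152.13: electronics, $150.00 or more → 9.75% → $14.83
Board game $30.95: children's toys → 6.25% → $1.93
Burrito bowl $10.36: hot prepared food → 8.75% → $0.91
Road atlas $18.84: printed books → 0% → $0.00
Smartwatch $121.67: electronics, under $150.00 → 0% → $0.00
Paperback novel $19.01: printed books → 0% → $0.00
Subtotal = $369.25; tax = $17.67; total due = $386.92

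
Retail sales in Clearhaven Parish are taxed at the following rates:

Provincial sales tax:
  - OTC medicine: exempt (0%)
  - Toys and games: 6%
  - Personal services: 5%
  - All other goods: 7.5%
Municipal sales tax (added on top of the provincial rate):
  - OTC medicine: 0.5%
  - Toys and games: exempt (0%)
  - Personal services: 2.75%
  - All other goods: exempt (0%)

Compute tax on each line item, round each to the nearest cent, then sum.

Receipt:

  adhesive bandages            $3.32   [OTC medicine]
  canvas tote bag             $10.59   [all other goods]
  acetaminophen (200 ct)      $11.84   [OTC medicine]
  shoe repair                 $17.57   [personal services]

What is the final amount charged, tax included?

Adhesive bandages $3.32: OTC medicine → 0% + 0.5% municipal = 0.5% → $0.02
Canvas tote bag $10.59: all other goods → 7.5% + 0% municipal = 7.5% → $0.79
Acetaminophen (200 ct) $11.84: OTC medicine → 0% + 0.5% municipal = 0.5% → $0.06
Shoe repair $17.57: personal services → 5% + 2.75% municipal = 7.75% → $1.36
Subtotal = $43.32; tax = $2.23; total due = $45.55

$45.55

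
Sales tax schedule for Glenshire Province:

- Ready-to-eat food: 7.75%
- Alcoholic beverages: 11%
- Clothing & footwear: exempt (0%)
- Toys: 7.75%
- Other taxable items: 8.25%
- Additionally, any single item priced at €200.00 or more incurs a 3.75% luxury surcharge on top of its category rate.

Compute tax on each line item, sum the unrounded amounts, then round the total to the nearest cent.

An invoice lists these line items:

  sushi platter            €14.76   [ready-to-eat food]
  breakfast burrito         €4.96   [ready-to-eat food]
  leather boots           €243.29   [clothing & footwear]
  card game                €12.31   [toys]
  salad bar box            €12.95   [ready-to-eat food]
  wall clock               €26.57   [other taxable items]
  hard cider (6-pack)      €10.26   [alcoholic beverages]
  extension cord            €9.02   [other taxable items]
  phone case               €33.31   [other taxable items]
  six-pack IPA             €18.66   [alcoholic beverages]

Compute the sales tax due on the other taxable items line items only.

Wall clock €26.57: other taxable items → 8.25% → €2.192025
Extension cord €9.02: other taxable items → 8.25% → €0.74415
Phone case €33.31: other taxable items → 8.25% → €2.748075
Tax on other taxable items: unrounded sum = €5.68425 → €5.68

€5.68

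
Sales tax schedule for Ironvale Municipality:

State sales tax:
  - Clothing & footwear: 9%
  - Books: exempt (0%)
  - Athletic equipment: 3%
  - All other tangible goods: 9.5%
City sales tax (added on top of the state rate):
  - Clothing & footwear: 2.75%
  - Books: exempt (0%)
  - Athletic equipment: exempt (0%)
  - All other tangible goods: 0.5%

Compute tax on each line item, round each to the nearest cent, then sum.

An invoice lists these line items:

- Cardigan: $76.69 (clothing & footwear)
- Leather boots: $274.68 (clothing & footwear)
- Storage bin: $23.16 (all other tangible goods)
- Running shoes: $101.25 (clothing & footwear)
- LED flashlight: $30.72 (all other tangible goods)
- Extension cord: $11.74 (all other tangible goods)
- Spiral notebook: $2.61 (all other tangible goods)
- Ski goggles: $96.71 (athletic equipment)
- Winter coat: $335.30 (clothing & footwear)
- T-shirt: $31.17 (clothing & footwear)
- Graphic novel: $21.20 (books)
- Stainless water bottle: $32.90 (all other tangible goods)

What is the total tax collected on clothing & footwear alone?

$96.24

Cardigan $76.69: clothing & footwear → 9% + 2.75% city = 11.75% → $9.01
Leather boots $274.68: clothing & footwear → 9% + 2.75% city = 11.75% → $32.27
Running shoes $101.25: clothing & footwear → 9% + 2.75% city = 11.75% → $11.90
Winter coat $335.30: clothing & footwear → 9% + 2.75% city = 11.75% → $39.40
T-shirt $31.17: clothing & footwear → 9% + 2.75% city = 11.75% → $3.66
Tax on clothing & footwear = $9.01 + $32.27 + $11.90 + $39.40 + $3.66 = $96.24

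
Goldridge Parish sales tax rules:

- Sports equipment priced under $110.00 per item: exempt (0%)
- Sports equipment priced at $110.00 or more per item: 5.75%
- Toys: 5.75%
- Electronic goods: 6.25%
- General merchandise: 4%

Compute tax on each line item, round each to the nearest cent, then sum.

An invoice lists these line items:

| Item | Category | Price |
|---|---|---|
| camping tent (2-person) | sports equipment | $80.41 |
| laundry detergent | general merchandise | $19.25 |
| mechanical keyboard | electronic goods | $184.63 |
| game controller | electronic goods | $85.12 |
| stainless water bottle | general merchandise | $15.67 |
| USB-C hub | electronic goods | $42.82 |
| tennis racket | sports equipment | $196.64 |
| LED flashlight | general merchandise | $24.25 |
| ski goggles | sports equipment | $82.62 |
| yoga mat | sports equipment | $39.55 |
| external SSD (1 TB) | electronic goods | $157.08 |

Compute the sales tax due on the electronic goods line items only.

$29.36

Mechanical keyboard $184.63: electronic goods → 6.25% → $11.54
Game controller $85.12: electronic goods → 6.25% → $5.32
USB-C hub $42.82: electronic goods → 6.25% → $2.68
External SSD (1 TB) $157.08: electronic goods → 6.25% → $9.82
Tax on electronic goods = $11.54 + $5.32 + $2.68 + $9.82 = $29.36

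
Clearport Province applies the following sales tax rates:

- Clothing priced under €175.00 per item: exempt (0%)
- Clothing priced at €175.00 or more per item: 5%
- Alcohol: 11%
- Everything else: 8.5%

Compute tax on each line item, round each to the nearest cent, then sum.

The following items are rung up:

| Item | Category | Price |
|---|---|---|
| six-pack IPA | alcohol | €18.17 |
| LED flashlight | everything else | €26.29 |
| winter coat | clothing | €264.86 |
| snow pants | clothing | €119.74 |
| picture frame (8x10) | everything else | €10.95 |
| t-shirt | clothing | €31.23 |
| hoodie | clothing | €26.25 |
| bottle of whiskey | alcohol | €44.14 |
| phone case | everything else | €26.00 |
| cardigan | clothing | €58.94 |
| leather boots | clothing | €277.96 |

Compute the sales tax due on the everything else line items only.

LED flashlight €26.29: everything else → 8.5% → €2.23
Picture frame (8x10) €10.95: everything else → 8.5% → €0.93
Phone case €26.00: everything else → 8.5% → €2.21
Tax on everything else = €2.23 + €0.93 + €2.21 = €5.37

€5.37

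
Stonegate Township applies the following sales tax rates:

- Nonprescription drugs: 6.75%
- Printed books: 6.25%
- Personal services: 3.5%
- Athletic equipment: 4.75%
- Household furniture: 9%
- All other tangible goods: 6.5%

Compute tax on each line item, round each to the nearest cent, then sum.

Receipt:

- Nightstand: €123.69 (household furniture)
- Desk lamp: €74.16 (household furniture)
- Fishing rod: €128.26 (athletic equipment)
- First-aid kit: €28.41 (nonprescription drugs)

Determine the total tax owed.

€25.81

Nightstand €123.69: household furniture → 9% → €11.13
Desk lamp €74.16: household furniture → 9% → €6.67
Fishing rod €128.26: athletic equipment → 4.75% → €6.09
First-aid kit €28.41: nonprescription drugs → 6.75% → €1.92
Total tax = €11.13 + €6.67 + €6.09 + €1.92 = €25.81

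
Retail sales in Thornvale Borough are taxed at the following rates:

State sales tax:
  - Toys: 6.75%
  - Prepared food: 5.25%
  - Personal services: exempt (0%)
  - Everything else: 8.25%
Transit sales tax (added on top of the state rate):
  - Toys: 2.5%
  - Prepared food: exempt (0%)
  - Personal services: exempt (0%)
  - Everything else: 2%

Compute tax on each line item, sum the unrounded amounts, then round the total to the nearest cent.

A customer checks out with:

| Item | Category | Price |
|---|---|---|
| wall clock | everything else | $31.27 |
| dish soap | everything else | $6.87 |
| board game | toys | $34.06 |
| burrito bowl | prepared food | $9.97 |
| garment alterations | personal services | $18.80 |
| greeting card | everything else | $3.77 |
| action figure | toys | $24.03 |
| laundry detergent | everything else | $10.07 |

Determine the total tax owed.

$11.22

Wall clock $31.27: everything else → 8.25% + 2% transit = 10.25% → $3.205175
Dish soap $6.87: everything else → 8.25% + 2% transit = 10.25% → $0.704175
Board game $34.06: toys → 6.75% + 2.5% transit = 9.25% → $3.15055
Burrito bowl $9.97: prepared food → 5.25% + 0% transit = 5.25% → $0.523425
Garment alterations $18.80: personal services → 0% + 0% transit = 0% → $0.00
Greeting card $3.77: everything else → 8.25% + 2% transit = 10.25% → $0.386425
Action figure $24.03: toys → 6.75% + 2.5% transit = 9.25% → $2.222775
Laundry detergent $10.07: everything else → 8.25% + 2% transit = 10.25% → $1.032175
Unrounded tax sum = $11.2247 → $11.22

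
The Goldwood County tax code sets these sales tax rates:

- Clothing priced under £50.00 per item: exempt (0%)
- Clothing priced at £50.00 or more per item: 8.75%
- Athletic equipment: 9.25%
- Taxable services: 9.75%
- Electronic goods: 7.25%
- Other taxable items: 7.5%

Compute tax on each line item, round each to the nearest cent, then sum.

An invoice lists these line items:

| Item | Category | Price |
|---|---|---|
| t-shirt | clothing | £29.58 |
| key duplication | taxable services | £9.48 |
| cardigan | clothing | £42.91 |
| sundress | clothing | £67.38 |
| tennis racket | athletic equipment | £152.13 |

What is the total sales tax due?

T-shirt £29.58: clothing, under £50.00 → 0% → £0.00
Key duplication £9.48: taxable services → 9.75% → £0.92
Cardigan £42.91: clothing, under £50.00 → 0% → £0.00
Sundress £67.38: clothing, £50.00 or more → 8.75% → £5.90
Tennis racket £152.13: athletic equipment → 9.25% → £14.07
Total tax = £0.92 + £5.90 + £14.07 = £20.89

£20.89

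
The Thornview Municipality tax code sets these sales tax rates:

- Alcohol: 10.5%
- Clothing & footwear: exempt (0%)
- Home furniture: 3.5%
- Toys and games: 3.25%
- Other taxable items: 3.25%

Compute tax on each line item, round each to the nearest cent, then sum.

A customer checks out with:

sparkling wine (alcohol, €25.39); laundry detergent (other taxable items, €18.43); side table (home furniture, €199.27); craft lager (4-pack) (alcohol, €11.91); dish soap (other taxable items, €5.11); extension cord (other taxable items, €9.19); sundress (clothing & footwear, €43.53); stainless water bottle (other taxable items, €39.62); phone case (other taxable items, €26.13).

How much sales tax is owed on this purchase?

€14.10

Sparkling wine €25.39: alcohol → 10.5% → €2.67
Laundry detergent €18.43: other taxable items → 3.25% → €0.60
Side table €199.27: home furniture → 3.5% → €6.97
Craft lager (4-pack) €11.91: alcohol → 10.5% → €1.25
Dish soap €5.11: other taxable items → 3.25% → €0.17
Extension cord €9.19: other taxable items → 3.25% → €0.30
Sundress €43.53: clothing & footwear → 0% → €0.00
Stainless water bottle €39.62: other taxable items → 3.25% → €1.29
Phone case €26.13: other taxable items → 3.25% → €0.85
Total tax = €2.67 + €0.60 + €6.97 + €1.25 + €0.17 + €0.30 + €1.29 + €0.85 = €14.10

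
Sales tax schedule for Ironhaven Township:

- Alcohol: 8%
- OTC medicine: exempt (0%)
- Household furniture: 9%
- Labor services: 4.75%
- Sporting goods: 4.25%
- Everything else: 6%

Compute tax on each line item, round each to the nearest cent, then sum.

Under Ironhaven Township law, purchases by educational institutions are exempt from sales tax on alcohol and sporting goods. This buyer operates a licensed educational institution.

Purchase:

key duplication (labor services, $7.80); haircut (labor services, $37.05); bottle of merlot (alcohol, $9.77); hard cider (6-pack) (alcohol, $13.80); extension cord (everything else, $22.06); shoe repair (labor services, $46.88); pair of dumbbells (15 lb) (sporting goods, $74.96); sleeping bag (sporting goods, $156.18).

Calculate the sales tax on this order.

$5.68

Key duplication $7.80: labor services → 4.75% → $0.37
Haircut $37.05: labor services → 4.75% → $1.76
Bottle of merlot $9.77: alcohol, buyer-exempt → 0% → $0.00
Hard cider (6-pack) $13.80: alcohol, buyer-exempt → 0% → $0.00
Extension cord $22.06: everything else → 6% → $1.32
Shoe repair $46.88: labor services → 4.75% → $2.23
Pair of dumbbells (15 lb) $74.96: sporting goods, buyer-exempt → 0% → $0.00
Sleeping bag $156.18: sporting goods, buyer-exempt → 0% → $0.00
Total tax = $0.37 + $1.76 + $1.32 + $2.23 = $5.68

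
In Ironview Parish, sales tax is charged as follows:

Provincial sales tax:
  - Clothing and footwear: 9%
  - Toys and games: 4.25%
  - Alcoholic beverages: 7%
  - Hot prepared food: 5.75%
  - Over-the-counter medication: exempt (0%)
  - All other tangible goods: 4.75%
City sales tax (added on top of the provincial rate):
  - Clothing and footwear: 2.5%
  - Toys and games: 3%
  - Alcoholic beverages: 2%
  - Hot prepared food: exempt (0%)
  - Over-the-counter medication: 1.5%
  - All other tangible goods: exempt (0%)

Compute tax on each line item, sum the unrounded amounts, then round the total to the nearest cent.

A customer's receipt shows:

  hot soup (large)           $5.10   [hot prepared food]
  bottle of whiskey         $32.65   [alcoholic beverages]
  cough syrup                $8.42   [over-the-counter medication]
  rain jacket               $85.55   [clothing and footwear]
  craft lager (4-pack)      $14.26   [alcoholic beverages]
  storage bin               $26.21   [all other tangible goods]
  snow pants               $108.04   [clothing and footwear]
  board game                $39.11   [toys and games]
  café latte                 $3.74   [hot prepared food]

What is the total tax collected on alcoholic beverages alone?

Bottle of whiskey $32.65: alcoholic beverages → 7% + 2% city = 9% → $2.9385
Craft lager (4-pack) $14.26: alcoholic beverages → 7% + 2% city = 9% → $1.2834
Tax on alcoholic beverages: unrounded sum = $4.2219 → $4.22

$4.22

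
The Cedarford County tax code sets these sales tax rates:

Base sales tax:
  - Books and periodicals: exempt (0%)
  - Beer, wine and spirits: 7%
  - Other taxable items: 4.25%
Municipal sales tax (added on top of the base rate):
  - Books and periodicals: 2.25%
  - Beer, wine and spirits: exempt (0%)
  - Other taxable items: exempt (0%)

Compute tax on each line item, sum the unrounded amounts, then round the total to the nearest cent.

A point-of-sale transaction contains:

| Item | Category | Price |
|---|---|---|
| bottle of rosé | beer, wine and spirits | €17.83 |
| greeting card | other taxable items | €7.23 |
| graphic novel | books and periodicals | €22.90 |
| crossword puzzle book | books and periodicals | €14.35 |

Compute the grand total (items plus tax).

Bottle of rosé €17.83: beer, wine and spirits → 7% + 0% municipal = 7% → €1.2481
Greeting card €7.23: other taxable items → 4.25% + 0% municipal = 4.25% → €0.307275
Graphic novel €22.90: books and periodicals → 0% + 2.25% municipal = 2.25% → €0.51525
Crossword puzzle book €14.35: books and periodicals → 0% + 2.25% municipal = 2.25% → €0.322875
Subtotal = €62.31; unrounded tax = €2.3935 → €2.39; total due = €64.70

€64.70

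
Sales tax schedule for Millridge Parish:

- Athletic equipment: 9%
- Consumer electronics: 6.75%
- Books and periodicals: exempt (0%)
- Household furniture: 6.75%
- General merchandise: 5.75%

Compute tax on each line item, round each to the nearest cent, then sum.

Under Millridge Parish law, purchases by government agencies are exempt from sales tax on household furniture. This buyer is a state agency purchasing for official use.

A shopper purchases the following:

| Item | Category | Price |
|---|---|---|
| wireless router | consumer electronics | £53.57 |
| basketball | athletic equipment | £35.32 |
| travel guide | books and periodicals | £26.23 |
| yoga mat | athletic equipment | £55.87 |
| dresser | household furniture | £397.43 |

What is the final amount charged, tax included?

Wireless router £53.57: consumer electronics → 6.75% → £3.62
Basketball £35.32: athletic equipment → 9% → £3.18
Travel guide £26.23: books and periodicals → 0% → £0.00
Yoga mat £55.87: athletic equipment → 9% → £5.03
Dresser £397.43: household furniture, buyer-exempt → 0% → £0.00
Subtotal = £568.42; tax = £11.83; total due = £580.25

£580.25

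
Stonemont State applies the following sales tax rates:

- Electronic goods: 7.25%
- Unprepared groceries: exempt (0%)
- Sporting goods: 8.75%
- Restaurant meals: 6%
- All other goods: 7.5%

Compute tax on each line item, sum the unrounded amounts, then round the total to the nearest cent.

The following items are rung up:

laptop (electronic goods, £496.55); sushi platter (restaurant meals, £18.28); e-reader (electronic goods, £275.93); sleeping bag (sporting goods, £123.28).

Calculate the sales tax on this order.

Laptop £496.55: electronic goods → 7.25% → £35.999875
Sushi platter £18.28: restaurant meals → 6% → £1.0968
E-reader £275.93: electronic goods → 7.25% → £20.004925
Sleeping bag £123.28: sporting goods → 8.75% → £10.787
Unrounded tax sum = £67.8886 → £67.89

£67.89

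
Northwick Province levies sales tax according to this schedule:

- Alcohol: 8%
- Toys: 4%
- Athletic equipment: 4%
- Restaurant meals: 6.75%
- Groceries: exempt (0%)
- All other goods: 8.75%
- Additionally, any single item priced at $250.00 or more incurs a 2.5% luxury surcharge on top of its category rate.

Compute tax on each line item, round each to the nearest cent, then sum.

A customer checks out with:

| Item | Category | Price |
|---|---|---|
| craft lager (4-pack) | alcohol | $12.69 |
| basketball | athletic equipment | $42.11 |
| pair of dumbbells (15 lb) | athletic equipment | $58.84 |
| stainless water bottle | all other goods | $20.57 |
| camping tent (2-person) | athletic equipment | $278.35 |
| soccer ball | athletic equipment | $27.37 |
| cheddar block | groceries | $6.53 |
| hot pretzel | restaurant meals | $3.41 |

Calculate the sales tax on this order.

$26.26

Craft lager (4-pack) $12.69: alcohol → 8% → $1.02
Basketball $42.11: athletic equipment → 4% → $1.68
Pair of dumbbells (15 lb) $58.84: athletic equipment → 4% → $2.35
Stainless water bottle $20.57: all other goods → 8.75% → $1.80
Camping tent (2-person) $278.35: athletic equipment → 4% + 2.5% surcharge = 6.5% → $18.09
Soccer ball $27.37: athletic equipment → 4% → $1.09
Cheddar block $6.53: groceries → 0% → $0.00
Hot pretzel $3.41: restaurant meals → 6.75% → $0.23
Total tax = $1.02 + $1.68 + $2.35 + $1.80 + $18.09 + $1.09 + $0.23 = $26.26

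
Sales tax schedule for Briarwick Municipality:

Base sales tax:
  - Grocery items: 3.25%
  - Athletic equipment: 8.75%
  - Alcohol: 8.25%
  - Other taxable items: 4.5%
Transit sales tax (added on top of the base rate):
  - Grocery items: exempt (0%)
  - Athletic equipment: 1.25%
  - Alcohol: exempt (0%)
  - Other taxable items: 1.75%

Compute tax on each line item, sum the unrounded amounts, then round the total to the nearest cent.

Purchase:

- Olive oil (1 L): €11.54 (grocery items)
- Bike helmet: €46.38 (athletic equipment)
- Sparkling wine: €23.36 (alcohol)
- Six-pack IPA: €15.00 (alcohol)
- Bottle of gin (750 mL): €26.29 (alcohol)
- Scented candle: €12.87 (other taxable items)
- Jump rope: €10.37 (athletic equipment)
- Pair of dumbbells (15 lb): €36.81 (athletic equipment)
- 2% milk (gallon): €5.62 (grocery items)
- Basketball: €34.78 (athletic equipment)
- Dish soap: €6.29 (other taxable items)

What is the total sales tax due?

€19.92

Olive oil (1 L) €11.54: grocery items → 3.25% + 0% transit = 3.25% → €0.37505
Bike helmet €46.38: athletic equipment → 8.75% + 1.25% transit = 10% → €4.638
Sparkling wine €23.36: alcohol → 8.25% + 0% transit = 8.25% → €1.9272
Six-pack IPA €15.00: alcohol → 8.25% + 0% transit = 8.25% → €1.2375
Bottle of gin (750 mL) €26.29: alcohol → 8.25% + 0% transit = 8.25% → €2.168925
Scented candle €12.87: other taxable items → 4.5% + 1.75% transit = 6.25% → €0.804375
Jump rope €10.37: athletic equipment → 8.75% + 1.25% transit = 10% → €1.037
Pair of dumbbells (15 lb) €36.81: athletic equipment → 8.75% + 1.25% transit = 10% → €3.681
2% milk (gallon) €5.62: grocery items → 3.25% + 0% transit = 3.25% → €0.18265
Basketball €34.78: athletic equipment → 8.75% + 1.25% transit = 10% → €3.478
Dish soap €6.29: other taxable items → 4.5% + 1.75% transit = 6.25% → €0.393125
Unrounded tax sum = €19.922825 → €19.92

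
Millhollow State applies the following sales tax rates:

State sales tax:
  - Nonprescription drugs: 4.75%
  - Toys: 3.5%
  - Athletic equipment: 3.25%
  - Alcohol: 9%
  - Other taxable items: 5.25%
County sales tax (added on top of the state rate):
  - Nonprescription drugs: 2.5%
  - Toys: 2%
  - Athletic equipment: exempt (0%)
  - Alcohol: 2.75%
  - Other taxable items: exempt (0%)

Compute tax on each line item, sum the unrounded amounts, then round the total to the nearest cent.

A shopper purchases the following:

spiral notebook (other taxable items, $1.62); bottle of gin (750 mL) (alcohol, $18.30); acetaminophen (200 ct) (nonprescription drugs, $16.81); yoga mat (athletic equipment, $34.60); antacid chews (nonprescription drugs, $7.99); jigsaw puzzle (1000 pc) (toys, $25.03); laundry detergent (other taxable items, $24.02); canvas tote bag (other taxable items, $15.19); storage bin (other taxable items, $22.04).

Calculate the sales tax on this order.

Spiral notebook $1.62: other taxable items → 5.25% + 0% county = 5.25% → $0.08505
Bottle of gin (750 mL) $18.30: alcohol → 9% + 2.75% county = 11.75% → $2.15025
Acetaminophen (200 ct) $16.81: nonprescription drugs → 4.75% + 2.5% county = 7.25% → $1.218725
Yoga mat $34.60: athletic equipment → 3.25% + 0% county = 3.25% → $1.1245
Antacid chews $7.99: nonprescription drugs → 4.75% + 2.5% county = 7.25% → $0.579275
Jigsaw puzzle (1000 pc) $25.03: toys → 3.5% + 2% county = 5.5% → $1.37665
Laundry detergent $24.02: other taxable items → 5.25% + 0% county = 5.25% → $1.26105
Canvas tote bag $15.19: other taxable items → 5.25% + 0% county = 5.25% → $0.797475
Storage bin $22.04: other taxable items → 5.25% + 0% county = 5.25% → $1.1571
Unrounded tax sum = $9.750075 → $9.75

$9.75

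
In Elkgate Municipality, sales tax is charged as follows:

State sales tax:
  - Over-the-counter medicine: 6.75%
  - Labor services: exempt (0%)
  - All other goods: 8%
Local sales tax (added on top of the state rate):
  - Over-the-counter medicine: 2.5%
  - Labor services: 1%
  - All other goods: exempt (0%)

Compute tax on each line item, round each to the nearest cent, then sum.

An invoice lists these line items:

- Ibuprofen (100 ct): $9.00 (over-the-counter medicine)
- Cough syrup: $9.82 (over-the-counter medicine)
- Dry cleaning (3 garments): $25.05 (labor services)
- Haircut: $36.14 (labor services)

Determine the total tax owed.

$2.35

Ibuprofen (100 ct) $9.00: over-the-counter medicine → 6.75% + 2.5% local = 9.25% → $0.83
Cough syrup $9.82: over-the-counter medicine → 6.75% + 2.5% local = 9.25% → $0.91
Dry cleaning (3 garments) $25.05: labor services → 0% + 1% local = 1% → $0.25
Haircut $36.14: labor services → 0% + 1% local = 1% → $0.36
Total tax = $0.83 + $0.91 + $0.25 + $0.36 = $2.35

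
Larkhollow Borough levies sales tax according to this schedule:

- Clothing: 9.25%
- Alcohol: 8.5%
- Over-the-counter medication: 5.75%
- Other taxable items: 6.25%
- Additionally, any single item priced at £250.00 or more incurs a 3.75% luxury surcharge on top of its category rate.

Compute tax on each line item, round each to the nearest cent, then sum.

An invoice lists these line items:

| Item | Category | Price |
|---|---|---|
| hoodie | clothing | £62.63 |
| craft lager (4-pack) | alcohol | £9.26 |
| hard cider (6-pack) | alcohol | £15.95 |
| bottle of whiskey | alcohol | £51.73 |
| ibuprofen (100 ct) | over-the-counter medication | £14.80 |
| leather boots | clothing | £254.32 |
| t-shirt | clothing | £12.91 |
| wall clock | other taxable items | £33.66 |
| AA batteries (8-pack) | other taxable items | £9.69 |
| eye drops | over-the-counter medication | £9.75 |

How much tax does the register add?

£50.71

Hoodie £62.63: clothing → 9.25% → £5.79
Craft lager (4-pack) £9.26: alcohol → 8.5% → £0.79
Hard cider (6-pack) £15.95: alcohol → 8.5% → £1.36
Bottle of whiskey £51.73: alcohol → 8.5% → £4.40
Ibuprofen (100 ct) £14.80: over-the-counter medication → 5.75% → £0.85
Leather boots £254.32: clothing → 9.25% + 3.75% surcharge = 13% → £33.06
T-shirt £12.91: clothing → 9.25% → £1.19
Wall clock £33.66: other taxable items → 6.25% → £2.10
AA batteries (8-pack) £9.69: other taxable items → 6.25% → £0.61
Eye drops £9.75: over-the-counter medication → 5.75% → £0.56
Total tax = £5.79 + £0.79 + £1.36 + £4.40 + £0.85 + £33.06 + £1.19 + £2.10 + £0.61 + £0.56 = £50.71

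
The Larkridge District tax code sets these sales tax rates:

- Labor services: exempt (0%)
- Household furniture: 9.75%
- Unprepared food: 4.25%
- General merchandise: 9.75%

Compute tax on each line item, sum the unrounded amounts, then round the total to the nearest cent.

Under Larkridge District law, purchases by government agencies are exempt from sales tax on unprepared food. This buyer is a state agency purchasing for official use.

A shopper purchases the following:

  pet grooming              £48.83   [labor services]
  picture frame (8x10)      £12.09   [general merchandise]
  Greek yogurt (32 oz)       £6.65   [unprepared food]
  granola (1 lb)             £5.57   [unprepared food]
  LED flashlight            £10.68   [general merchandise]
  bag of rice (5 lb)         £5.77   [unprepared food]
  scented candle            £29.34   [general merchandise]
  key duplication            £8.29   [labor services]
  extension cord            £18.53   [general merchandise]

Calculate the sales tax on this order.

Pet grooming £48.83: labor services → 0% → £0.00
Picture frame (8x10) £12.09: general merchandise → 9.75% → £1.178775
Greek yogurt (32 oz) £6.65: unprepared food, buyer-exempt → 0% → £0.00
Granola (1 lb) £5.57: unprepared food, buyer-exempt → 0% → £0.00
LED flashlight £10.68: general merchandise → 9.75% → £1.0413
Bag of rice (5 lb) £5.77: unprepared food, buyer-exempt → 0% → £0.00
Scented candle £29.34: general merchandise → 9.75% → £2.86065
Key duplication £8.29: labor services → 0% → £0.00
Extension cord £18.53: general merchandise → 9.75% → £1.806675
Unrounded tax sum = £6.8874 → £6.89

£6.89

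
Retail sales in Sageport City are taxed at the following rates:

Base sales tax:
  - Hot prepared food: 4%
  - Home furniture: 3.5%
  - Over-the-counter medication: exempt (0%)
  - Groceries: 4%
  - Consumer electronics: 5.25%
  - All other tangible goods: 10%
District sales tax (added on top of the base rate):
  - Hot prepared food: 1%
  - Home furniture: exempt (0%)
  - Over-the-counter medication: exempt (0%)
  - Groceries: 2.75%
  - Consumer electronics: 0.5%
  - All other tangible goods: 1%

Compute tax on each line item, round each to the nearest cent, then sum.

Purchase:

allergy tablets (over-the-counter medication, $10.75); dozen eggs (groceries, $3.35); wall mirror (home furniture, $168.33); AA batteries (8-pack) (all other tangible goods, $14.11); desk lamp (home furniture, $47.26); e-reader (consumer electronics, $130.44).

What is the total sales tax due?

Allergy tablets $10.75: over-the-counter medication → 0% + 0% district = 0% → $0.00
Dozen eggs $3.35: groceries → 4% + 2.75% district = 6.75% → $0.23
Wall mirror $168.33: home furniture → 3.5% + 0% district = 3.5% → $5.89
AA batteries (8-pack) $14.11: all other tangible goods → 10% + 1% district = 11% → $1.55
Desk lamp $47.26: home furniture → 3.5% + 0% district = 3.5% → $1.65
E-reader $130.44: consumer electronics → 5.25% + 0.5% district = 5.75% → $7.50
Total tax = $0.23 + $5.89 + $1.55 + $1.65 + $7.50 = $16.82

$16.82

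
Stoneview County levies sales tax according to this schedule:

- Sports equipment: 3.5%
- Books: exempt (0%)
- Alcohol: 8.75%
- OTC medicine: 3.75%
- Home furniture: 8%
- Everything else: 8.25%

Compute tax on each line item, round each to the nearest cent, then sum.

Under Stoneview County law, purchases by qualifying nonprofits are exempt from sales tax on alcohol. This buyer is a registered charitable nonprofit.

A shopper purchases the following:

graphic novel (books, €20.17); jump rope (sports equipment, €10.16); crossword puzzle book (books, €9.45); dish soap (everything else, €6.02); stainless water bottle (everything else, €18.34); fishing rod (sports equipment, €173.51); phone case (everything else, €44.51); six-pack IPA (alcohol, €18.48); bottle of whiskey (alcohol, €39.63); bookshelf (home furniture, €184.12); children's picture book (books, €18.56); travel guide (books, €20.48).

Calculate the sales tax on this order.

Graphic novel €20.17: books → 0% → €0.00
Jump rope €10.16: sports equipment → 3.5% → €0.36
Crossword puzzle book €9.45: books → 0% → €0.00
Dish soap €6.02: everything else → 8.25% → €0.50
Stainless water bottle €18.34: everything else → 8.25% → €1.51
Fishing rod €173.51: sports equipment → 3.5% → €6.07
Phone case €44.51: everything else → 8.25% → €3.67
Six-pack IPA €18.48: alcohol, buyer-exempt → 0% → €0.00
Bottle of whiskey €39.63: alcohol, buyer-exempt → 0% → €0.00
Bookshelf €184.12: home furniture → 8% → €14.73
Children's picture book €18.56: books → 0% → €0.00
Travel guide €20.48: books → 0% → €0.00
Total tax = €0.36 + €0.50 + €1.51 + €6.07 + €3.67 + €14.73 = €26.84

€26.84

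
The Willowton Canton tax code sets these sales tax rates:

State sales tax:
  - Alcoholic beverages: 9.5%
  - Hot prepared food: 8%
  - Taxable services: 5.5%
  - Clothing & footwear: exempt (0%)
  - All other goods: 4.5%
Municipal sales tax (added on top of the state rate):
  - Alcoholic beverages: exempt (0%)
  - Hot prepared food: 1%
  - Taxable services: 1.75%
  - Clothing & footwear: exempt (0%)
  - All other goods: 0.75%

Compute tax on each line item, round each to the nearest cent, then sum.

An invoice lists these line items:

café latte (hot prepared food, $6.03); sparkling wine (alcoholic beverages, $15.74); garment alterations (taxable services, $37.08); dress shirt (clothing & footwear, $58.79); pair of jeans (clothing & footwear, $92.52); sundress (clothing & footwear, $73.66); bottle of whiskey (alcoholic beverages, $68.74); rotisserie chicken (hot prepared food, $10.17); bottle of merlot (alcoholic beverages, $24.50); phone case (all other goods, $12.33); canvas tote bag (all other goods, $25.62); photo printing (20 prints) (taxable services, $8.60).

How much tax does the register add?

$17.13

Café latte $6.03: hot prepared food → 8% + 1% municipal = 9% → $0.54
Sparkling wine $15.74: alcoholic beverages → 9.5% + 0% municipal = 9.5% → $1.50
Garment alterations $37.08: taxable services → 5.5% + 1.75% municipal = 7.25% → $2.69
Dress shirt $58.79: clothing & footwear → 0% + 0% municipal = 0% → $0.00
Pair of jeans $92.52: clothing & footwear → 0% + 0% municipal = 0% → $0.00
Sundress $73.66: clothing & footwear → 0% + 0% municipal = 0% → $0.00
Bottle of whiskey $68.74: alcoholic beverages → 9.5% + 0% municipal = 9.5% → $6.53
Rotisserie chicken $10.17: hot prepared food → 8% + 1% municipal = 9% → $0.92
Bottle of merlot $24.50: alcoholic beverages → 9.5% + 0% municipal = 9.5% → $2.33
Phone case $12.33: all other goods → 4.5% + 0.75% municipal = 5.25% → $0.65
Canvas tote bag $25.62: all other goods → 4.5% + 0.75% municipal = 5.25% → $1.35
Photo printing (20 prints) $8.60: taxable services → 5.5% + 1.75% municipal = 7.25% → $0.62
Total tax = $0.54 + $1.50 + $2.69 + $6.53 + $0.92 + $2.33 + $0.65 + $1.35 + $0.62 = $17.13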